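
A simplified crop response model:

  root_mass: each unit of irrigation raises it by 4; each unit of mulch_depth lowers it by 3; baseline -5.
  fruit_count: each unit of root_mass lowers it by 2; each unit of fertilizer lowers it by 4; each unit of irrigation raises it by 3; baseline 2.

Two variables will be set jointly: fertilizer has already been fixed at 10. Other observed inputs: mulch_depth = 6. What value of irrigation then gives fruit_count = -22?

irrigation = 6

With fertilizer held at 10:
Substituting into the root_mass equation gives root_mass = 4*irrigation - 23.
Substituting into the fruit_count equation gives fruit_count = -5*irrigation + 8.
Solve -5*irrigation + 8 = -22: irrigation = (-22 - 8) / -5 = 6.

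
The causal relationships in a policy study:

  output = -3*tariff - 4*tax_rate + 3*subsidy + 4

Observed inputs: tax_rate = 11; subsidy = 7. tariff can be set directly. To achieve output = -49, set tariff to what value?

tariff = 10

Substituting into the output equation gives output = -3*tariff - 19.
Solve -3*tariff - 19 = -49: tariff = (-49 + 19) / -3 = 10.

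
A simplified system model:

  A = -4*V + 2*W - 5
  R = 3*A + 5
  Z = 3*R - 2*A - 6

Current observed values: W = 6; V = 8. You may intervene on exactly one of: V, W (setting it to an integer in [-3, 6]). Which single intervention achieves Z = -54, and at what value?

set V = 4

Intervening on V: with other inputs at their observed values, Z = -28*V + 58. Solving for -54 gives V = 4, within [-3, 6].
Intervening on W: Z = 14*W - 250. Reaching -54 requires W = 14, outside [-3, 6].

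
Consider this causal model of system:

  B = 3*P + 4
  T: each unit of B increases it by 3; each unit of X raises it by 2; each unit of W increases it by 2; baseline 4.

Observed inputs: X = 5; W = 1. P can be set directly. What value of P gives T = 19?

Substituting into the T equation gives T = 9*P + 28.
Solve 9*P + 28 = 19: P = (19 - 28) / 9 = -1.

P = -1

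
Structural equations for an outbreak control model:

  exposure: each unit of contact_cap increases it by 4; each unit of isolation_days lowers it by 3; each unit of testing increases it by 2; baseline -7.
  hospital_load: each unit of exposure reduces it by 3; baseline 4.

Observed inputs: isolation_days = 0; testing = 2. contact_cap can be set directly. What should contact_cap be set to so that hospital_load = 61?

contact_cap = -4

Substituting into the exposure equation gives exposure = 4*contact_cap - 3.
So hospital_load = -12*contact_cap + 13.
Solve -12*contact_cap + 13 = 61: contact_cap = (61 - 13) / -12 = -4.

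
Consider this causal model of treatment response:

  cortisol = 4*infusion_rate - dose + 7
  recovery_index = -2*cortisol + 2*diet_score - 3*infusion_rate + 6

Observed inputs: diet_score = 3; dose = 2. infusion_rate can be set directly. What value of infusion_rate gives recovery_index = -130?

Substituting into the cortisol equation gives cortisol = 4*infusion_rate + 5.
Substituting into the recovery_index equation gives recovery_index = -11*infusion_rate + 2.
Solve -11*infusion_rate + 2 = -130: infusion_rate = (-130 - 2) / -11 = 12.

infusion_rate = 12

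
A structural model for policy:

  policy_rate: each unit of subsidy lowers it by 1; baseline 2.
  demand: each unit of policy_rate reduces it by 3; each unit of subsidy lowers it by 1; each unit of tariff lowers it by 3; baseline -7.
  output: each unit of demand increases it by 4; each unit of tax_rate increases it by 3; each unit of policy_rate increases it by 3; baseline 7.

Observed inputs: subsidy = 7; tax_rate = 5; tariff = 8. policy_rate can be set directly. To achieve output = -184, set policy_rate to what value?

policy_rate = 6

Intervening on policy_rate fixes its value directly, overriding its dependence on subsidy.
Substituting into the demand equation gives demand = -3*policy_rate - 38.
output becomes -9*policy_rate - 130.
Solve -9*policy_rate - 130 = -184: policy_rate = (-184 + 130) / -9 = 6.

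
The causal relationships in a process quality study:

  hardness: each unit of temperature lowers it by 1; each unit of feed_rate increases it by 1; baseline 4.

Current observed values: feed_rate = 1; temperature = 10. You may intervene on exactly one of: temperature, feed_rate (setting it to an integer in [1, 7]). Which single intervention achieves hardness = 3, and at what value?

set temperature = 2

Intervening on temperature: with other inputs at their observed values, hardness = -temperature + 5. Solving for 3 gives temperature = 2, within [1, 7].
Intervening on feed_rate: hardness = feed_rate - 6. Reaching 3 requires feed_rate = 9, outside [1, 7].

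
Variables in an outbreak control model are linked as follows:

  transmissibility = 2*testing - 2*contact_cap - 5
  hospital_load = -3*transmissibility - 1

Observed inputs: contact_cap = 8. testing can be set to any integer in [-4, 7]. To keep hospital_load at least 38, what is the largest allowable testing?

testing = 4

Substituting into the transmissibility equation gives transmissibility = 2*testing - 21.
This gives hospital_load = -6*testing + 62.
Require -6*testing + 62 ≥ 38, so testing ≤ 4.
The largest integer in [-4, 7] satisfying this is 4.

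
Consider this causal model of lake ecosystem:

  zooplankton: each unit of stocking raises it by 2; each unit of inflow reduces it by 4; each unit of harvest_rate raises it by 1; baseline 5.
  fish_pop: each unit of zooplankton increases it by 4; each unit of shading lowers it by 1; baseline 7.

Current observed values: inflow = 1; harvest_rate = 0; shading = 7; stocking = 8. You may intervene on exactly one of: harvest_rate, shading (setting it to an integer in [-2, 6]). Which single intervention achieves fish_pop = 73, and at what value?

set shading = 2

Intervening on harvest_rate: fish_pop = 4*harvest_rate + 68. Reaching 73 requires harvest_rate = 5/4, not an integer.
Intervening on shading: with other inputs at their observed values, fish_pop = -shading + 75. Solving for 73 gives shading = 2, within [-2, 6].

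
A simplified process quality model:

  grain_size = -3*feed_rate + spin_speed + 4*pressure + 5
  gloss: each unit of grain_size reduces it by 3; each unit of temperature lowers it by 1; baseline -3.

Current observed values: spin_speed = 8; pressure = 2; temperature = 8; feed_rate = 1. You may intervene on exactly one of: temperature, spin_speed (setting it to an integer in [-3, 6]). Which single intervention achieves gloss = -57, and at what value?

Intervening on temperature: with other inputs at their observed values, gloss = -temperature - 57. Solving for -57 gives temperature = 0, within [-3, 6].
Intervening on spin_speed: gloss = -3*spin_speed - 41. Reaching -57 requires spin_speed = 16/3, not an integer.

set temperature = 0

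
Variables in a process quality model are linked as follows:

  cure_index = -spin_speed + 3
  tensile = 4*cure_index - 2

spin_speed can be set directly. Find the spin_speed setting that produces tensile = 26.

Substituting into the tensile equation gives tensile = -4*spin_speed + 10.
Solve -4*spin_speed + 10 = 26: spin_speed = (26 - 10) / -4 = -4.

spin_speed = -4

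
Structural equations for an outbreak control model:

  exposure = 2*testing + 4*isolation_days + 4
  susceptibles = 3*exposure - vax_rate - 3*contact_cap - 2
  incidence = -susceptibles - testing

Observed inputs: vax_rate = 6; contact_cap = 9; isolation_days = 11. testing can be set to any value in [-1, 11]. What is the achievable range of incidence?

Substituting into the exposure equation gives exposure = 2*testing + 48.
susceptibles becomes 6*testing + 109.
Substituting into the incidence equation gives incidence = -7*testing - 109.
Linear in testing, so extremes are at the endpoints: testing = -1 gives incidence = -102; testing = 11 gives incidence = -186.

-186 to -102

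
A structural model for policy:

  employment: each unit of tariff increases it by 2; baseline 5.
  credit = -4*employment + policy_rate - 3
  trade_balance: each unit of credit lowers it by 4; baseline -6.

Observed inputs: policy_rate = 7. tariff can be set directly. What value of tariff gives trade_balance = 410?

tariff = 11

Substituting into the credit equation gives credit = -8*tariff - 16.
Substituting into the trade_balance equation gives trade_balance = 32*tariff + 58.
Solve 32*tariff + 58 = 410: tariff = (410 - 58) / 32 = 11.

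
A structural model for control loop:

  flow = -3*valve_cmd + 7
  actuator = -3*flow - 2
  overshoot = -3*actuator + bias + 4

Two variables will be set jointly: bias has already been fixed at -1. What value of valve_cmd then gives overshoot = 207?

valve_cmd = -5

With bias held at -1:
Substituting into the actuator equation gives actuator = 9*valve_cmd - 23.
Substituting into the overshoot equation gives overshoot = -27*valve_cmd + 72.
Solve -27*valve_cmd + 72 = 207: valve_cmd = (207 - 72) / -27 = -5.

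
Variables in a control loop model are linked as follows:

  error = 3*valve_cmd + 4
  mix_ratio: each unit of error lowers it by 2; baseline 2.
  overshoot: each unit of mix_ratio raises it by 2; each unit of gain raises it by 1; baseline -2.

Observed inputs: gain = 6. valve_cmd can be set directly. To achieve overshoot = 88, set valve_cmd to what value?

Substituting into the mix_ratio equation gives mix_ratio = -6*valve_cmd - 6.
So overshoot = -12*valve_cmd - 8.
Solve -12*valve_cmd - 8 = 88: valve_cmd = (88 + 8) / -12 = -8.

valve_cmd = -8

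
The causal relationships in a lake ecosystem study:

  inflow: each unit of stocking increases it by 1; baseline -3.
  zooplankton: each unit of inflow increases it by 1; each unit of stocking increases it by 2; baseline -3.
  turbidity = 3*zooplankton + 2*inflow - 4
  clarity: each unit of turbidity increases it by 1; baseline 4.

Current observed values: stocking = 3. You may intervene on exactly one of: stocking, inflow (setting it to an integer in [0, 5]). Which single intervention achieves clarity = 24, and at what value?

set inflow = 3

Intervening on stocking: clarity = 11*stocking - 24. Reaching 24 requires stocking = 48/11, not an integer.
Intervening on inflow: with other inputs at their observed values, clarity = 5*inflow + 9. Solving for 24 gives inflow = 3, within [0, 5].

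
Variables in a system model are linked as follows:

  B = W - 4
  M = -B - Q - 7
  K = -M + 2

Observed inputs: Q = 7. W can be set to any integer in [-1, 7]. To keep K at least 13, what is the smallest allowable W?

Substituting into the M equation gives M = -W - 10.
So K = W + 12.
Require W + 12 ≥ 13, so W ≥ 1.
The smallest integer in [-1, 7] satisfying this is 1.

W = 1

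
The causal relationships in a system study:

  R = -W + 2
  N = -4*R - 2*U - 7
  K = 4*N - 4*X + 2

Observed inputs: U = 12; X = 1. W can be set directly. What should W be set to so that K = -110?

Substituting into the N equation gives N = 4*W - 39.
Substituting into the K equation gives K = 16*W - 158.
Solve 16*W - 158 = -110: W = (-110 + 158) / 16 = 3.

W = 3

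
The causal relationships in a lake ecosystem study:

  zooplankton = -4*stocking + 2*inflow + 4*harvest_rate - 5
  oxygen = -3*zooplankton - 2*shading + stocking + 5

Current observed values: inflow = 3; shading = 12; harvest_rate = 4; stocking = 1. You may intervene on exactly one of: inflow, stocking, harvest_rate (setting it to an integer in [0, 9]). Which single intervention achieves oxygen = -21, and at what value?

set harvest_rate = 1

Intervening on inflow: oxygen = -6*inflow - 39. Reaching -21 requires inflow = -3, outside [0, 9].
Intervening on stocking: oxygen = 13*stocking - 70. Reaching -21 requires stocking = 49/13, not an integer.
Intervening on harvest_rate: with other inputs at their observed values, oxygen = -12*harvest_rate - 9. Solving for -21 gives harvest_rate = 1, within [0, 9].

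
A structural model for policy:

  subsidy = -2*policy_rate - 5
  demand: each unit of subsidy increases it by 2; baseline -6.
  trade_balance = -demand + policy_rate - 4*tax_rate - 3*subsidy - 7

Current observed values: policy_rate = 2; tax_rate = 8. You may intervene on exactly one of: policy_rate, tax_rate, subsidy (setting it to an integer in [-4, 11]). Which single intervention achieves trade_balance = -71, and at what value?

set subsidy = 8

Intervening on policy_rate: trade_balance = 11*policy_rate - 8. Reaching -71 requires policy_rate = -63/11, not an integer.
Intervening on tax_rate: trade_balance = -4*tax_rate + 46. Reaching -71 requires tax_rate = 117/4, not an integer.
Intervening on subsidy: with other inputs at their observed values, trade_balance = -5*subsidy - 31. Solving for -71 gives subsidy = 8, within [-4, 11].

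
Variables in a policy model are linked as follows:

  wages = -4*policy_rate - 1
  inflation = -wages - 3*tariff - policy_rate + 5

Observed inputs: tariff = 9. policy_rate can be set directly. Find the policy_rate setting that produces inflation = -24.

policy_rate = -1

Substituting into the inflation equation gives inflation = 3*policy_rate - 21.
Solve 3*policy_rate - 21 = -24: policy_rate = (-24 + 21) / 3 = -1.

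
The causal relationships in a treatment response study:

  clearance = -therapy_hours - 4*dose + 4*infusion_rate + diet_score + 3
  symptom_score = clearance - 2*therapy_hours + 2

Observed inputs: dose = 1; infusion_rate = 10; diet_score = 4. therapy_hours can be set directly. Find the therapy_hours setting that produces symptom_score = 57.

therapy_hours = -4

Substituting into the clearance equation gives clearance = -therapy_hours + 43.
Substituting into the symptom_score equation gives symptom_score = -3*therapy_hours + 45.
Solve -3*therapy_hours + 45 = 57: therapy_hours = (57 - 45) / -3 = -4.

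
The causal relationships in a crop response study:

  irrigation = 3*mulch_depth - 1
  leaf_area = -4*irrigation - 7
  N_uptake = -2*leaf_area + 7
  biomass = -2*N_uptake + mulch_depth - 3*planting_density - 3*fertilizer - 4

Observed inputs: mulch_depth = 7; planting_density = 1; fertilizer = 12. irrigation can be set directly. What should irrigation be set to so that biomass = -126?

irrigation = 3

Intervening on irrigation fixes its value directly, overriding its dependence on mulch_depth.
Substituting into the N_uptake equation gives N_uptake = 8*irrigation + 21.
Substituting into the biomass equation gives biomass = -16*irrigation - 78.
Solve -16*irrigation - 78 = -126: irrigation = (-126 + 78) / -16 = 3.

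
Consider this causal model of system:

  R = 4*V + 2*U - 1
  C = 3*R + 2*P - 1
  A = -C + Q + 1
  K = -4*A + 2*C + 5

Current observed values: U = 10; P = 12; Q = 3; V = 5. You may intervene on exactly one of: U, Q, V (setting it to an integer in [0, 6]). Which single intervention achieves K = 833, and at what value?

Intervening on U: K = 36*U + 469. Reaching 833 requires U = 91/9, not an integer.
Intervening on Q: with other inputs at their observed values, K = -4*Q + 841. Solving for 833 gives Q = 2, within [0, 6].
Intervening on V: K = 72*V + 469. Reaching 833 requires V = 91/18, not an integer.

set Q = 2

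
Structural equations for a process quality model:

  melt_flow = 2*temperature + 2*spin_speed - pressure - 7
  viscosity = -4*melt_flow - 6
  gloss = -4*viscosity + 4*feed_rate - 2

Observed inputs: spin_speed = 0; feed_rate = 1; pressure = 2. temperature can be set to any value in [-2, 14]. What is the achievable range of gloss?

Substituting into the melt_flow equation gives melt_flow = 2*temperature - 9.
Substituting into the viscosity equation gives viscosity = -8*temperature + 30.
Substituting into the gloss equation gives gloss = 32*temperature - 118.
Linear in temperature, so extremes are at the endpoints: temperature = -2 gives gloss = -182; temperature = 14 gives gloss = 330.

-182 to 330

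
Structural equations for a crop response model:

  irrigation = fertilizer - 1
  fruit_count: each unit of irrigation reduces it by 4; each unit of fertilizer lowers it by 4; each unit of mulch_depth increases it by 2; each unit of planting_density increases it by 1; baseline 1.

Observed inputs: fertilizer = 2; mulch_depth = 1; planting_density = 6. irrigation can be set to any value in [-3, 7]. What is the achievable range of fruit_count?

Intervening on irrigation fixes its value directly, overriding its dependence on fertilizer.
Substituting into the fruit_count equation gives fruit_count = -4*irrigation + 1.
Linear in irrigation, so extremes are at the endpoints: irrigation = -3 gives fruit_count = 13; irrigation = 7 gives fruit_count = -27.

-27 to 13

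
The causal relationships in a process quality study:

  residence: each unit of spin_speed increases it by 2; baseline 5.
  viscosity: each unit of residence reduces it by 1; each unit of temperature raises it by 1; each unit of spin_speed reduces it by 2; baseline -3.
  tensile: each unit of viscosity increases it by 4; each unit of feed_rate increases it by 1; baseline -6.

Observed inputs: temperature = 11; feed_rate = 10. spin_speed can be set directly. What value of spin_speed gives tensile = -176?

Substituting into the viscosity equation gives viscosity = -4*spin_speed + 3.
tensile becomes -16*spin_speed + 16.
Solve -16*spin_speed + 16 = -176: spin_speed = (-176 - 16) / -16 = 12.

spin_speed = 12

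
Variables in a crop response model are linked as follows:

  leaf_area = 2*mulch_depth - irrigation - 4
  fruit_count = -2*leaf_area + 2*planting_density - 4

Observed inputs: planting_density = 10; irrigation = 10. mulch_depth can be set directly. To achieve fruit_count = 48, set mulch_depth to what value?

Substituting into the leaf_area equation gives leaf_area = 2*mulch_depth - 14.
fruit_count becomes -4*mulch_depth + 44.
Solve -4*mulch_depth + 44 = 48: mulch_depth = (48 - 44) / -4 = -1.

mulch_depth = -1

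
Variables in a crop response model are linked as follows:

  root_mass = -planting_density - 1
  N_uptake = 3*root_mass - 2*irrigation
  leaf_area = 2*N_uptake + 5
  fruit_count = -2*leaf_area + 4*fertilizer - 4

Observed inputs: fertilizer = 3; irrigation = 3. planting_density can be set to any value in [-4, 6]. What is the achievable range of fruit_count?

Substituting into the N_uptake equation gives N_uptake = -3*planting_density - 9.
This gives leaf_area = -6*planting_density - 13.
Substituting into the fruit_count equation gives fruit_count = 12*planting_density + 34.
Linear in planting_density, so extremes are at the endpoints: planting_density = -4 gives fruit_count = -14; planting_density = 6 gives fruit_count = 106.

-14 to 106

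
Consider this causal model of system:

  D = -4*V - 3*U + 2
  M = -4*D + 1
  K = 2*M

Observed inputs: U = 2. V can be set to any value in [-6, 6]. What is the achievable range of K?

Substituting into the D equation gives D = -4*V - 4.
Substituting into the M equation gives M = 16*V + 17.
So K = 32*V + 34.
Linear in V, so extremes are at the endpoints: V = -6 gives K = -158; V = 6 gives K = 226.

-158 to 226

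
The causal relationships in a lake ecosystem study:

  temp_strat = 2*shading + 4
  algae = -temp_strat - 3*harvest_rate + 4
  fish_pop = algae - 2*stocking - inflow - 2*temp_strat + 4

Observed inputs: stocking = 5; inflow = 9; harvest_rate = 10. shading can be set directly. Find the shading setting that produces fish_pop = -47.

Substituting into the algae equation gives algae = -2*shading - 30.
This gives fish_pop = -6*shading - 53.
Solve -6*shading - 53 = -47: shading = (-47 + 53) / -6 = -1.

shading = -1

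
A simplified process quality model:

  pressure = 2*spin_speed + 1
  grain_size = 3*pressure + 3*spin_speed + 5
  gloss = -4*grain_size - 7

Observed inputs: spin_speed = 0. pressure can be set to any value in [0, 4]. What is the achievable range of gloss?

Intervening on pressure fixes its value directly, overriding its dependence on spin_speed.
Substituting into the grain_size equation gives grain_size = 3*pressure + 5.
Substituting into the gloss equation gives gloss = -12*pressure - 27.
Linear in pressure, so extremes are at the endpoints: pressure = 0 gives gloss = -27; pressure = 4 gives gloss = -75.

-75 to -27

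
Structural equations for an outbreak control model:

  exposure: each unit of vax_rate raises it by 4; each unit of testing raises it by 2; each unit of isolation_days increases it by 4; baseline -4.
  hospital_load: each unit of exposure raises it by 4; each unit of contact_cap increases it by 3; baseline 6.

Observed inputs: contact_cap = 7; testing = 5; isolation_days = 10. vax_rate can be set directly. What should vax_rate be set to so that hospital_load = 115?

vax_rate = -6

Substituting into the exposure equation gives exposure = 4*vax_rate + 46.
So hospital_load = 16*vax_rate + 211.
Solve 16*vax_rate + 211 = 115: vax_rate = (115 - 211) / 16 = -6.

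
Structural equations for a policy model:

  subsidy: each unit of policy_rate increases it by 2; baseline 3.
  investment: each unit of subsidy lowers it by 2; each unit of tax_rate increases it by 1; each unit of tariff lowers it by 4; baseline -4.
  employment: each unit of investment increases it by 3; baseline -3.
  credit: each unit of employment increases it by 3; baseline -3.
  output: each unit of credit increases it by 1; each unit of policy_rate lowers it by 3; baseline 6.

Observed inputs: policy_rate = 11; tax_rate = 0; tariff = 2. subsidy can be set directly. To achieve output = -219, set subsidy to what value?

subsidy = 4

Intervening on subsidy fixes its value directly, overriding its dependence on policy_rate.
Substituting into the investment equation gives investment = -2*subsidy - 12.
Substituting into the employment equation gives employment = -6*subsidy - 39.
Substituting into the credit equation gives credit = -18*subsidy - 120.
This gives output = -18*subsidy - 147.
Solve -18*subsidy - 147 = -219: subsidy = (-219 + 147) / -18 = 4.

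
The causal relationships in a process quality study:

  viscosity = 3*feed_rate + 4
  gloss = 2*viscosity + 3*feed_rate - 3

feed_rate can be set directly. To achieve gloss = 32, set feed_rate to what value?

Substituting into the gloss equation gives gloss = 9*feed_rate + 5.
Solve 9*feed_rate + 5 = 32: feed_rate = (32 - 5) / 9 = 3.

feed_rate = 3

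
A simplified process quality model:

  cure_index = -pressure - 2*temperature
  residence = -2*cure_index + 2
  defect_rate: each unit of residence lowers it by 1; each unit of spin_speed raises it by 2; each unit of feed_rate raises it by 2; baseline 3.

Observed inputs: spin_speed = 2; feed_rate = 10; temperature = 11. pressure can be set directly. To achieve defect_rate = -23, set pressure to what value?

Substituting into the cure_index equation gives cure_index = -pressure - 22.
Substituting into the residence equation gives residence = 2*pressure + 46.
defect_rate becomes -2*pressure - 19.
Solve -2*pressure - 19 = -23: pressure = (-23 + 19) / -2 = 2.

pressure = 2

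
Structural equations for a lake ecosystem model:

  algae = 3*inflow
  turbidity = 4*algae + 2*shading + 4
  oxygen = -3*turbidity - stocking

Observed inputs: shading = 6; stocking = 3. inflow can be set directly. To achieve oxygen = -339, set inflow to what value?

Substituting into the turbidity equation gives turbidity = 12*inflow + 16.
Substituting into the oxygen equation gives oxygen = -36*inflow - 51.
Solve -36*inflow - 51 = -339: inflow = (-339 + 51) / -36 = 8.

inflow = 8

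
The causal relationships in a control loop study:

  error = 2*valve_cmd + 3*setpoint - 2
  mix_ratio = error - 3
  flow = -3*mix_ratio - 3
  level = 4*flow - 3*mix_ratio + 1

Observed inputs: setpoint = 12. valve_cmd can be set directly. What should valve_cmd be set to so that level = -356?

Substituting into the error equation gives error = 2*valve_cmd + 34.
Substituting into the mix_ratio equation gives mix_ratio = 2*valve_cmd + 31.
This gives flow = -6*valve_cmd - 96.
Substituting into the level equation gives level = -30*valve_cmd - 476.
Solve -30*valve_cmd - 476 = -356: valve_cmd = (-356 + 476) / -30 = -4.

valve_cmd = -4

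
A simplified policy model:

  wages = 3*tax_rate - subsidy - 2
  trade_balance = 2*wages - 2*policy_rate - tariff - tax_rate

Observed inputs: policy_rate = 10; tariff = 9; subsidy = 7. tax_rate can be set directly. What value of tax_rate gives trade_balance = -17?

tax_rate = 6

Substituting into the wages equation gives wages = 3*tax_rate - 9.
Substituting into the trade_balance equation gives trade_balance = 5*tax_rate - 47.
Solve 5*tax_rate - 47 = -17: tax_rate = (-17 + 47) / 5 = 6.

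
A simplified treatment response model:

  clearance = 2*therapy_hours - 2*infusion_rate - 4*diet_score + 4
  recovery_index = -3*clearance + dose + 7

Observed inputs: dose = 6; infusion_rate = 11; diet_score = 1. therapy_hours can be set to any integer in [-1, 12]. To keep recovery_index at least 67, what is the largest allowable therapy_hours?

Substituting into the clearance equation gives clearance = 2*therapy_hours - 22.
recovery_index becomes -6*therapy_hours + 79.
Require -6*therapy_hours + 79 ≥ 67, so therapy_hours ≤ 2.
The largest integer in [-1, 12] satisfying this is 2.

therapy_hours = 2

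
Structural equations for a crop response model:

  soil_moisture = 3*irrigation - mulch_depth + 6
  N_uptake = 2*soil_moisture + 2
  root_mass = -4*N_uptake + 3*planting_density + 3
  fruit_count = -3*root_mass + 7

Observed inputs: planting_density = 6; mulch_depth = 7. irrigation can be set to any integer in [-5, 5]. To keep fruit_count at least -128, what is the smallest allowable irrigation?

irrigation = -1

Substituting into the soil_moisture equation gives soil_moisture = 3*irrigation - 1.
This gives N_uptake = 6*irrigation.
root_mass becomes -24*irrigation + 21.
fruit_count becomes 72*irrigation - 56.
Require 72*irrigation - 56 ≥ -128, so irrigation ≥ -1.
The smallest integer in [-5, 5] satisfying this is -1.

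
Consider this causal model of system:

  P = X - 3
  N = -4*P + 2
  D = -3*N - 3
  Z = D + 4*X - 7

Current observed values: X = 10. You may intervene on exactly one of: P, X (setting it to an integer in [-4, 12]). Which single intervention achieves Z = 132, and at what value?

set P = 9

Intervening on P: with other inputs at their observed values, Z = 12*P + 24. Solving for 132 gives P = 9, within [-4, 12].
Intervening on X: Z = 16*X - 52. Reaching 132 requires X = 23/2, not an integer.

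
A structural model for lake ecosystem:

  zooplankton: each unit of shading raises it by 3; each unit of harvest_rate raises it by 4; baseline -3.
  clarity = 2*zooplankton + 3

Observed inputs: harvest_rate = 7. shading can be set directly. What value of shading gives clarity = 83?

shading = 5

Substituting into the zooplankton equation gives zooplankton = 3*shading + 25.
clarity becomes 6*shading + 53.
Solve 6*shading + 53 = 83: shading = (83 - 53) / 6 = 5.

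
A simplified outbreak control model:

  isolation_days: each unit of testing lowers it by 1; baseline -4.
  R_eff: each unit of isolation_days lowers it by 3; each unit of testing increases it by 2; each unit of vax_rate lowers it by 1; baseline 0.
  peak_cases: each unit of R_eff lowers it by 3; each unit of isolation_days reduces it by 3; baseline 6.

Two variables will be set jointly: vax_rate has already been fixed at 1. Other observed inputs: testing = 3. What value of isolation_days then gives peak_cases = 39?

With vax_rate held at 1:
Intervening on isolation_days fixes its value directly, overriding its dependence on testing.
Substituting into the R_eff equation gives R_eff = -3*isolation_days + 5.
So peak_cases = 6*isolation_days - 9.
Solve 6*isolation_days - 9 = 39: isolation_days = (39 + 9) / 6 = 8.

isolation_days = 8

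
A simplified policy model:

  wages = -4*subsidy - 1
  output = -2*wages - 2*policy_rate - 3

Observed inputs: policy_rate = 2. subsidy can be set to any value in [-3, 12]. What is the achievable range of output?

Substituting into the output equation gives output = 8*subsidy - 5.
Linear in subsidy, so extremes are at the endpoints: subsidy = -3 gives output = -29; subsidy = 12 gives output = 91.

-29 to 91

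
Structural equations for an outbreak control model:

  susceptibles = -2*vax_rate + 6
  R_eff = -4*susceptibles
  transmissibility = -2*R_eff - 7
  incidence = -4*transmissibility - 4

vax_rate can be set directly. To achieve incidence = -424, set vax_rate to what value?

Substituting into the R_eff equation gives R_eff = 8*vax_rate - 24.
This gives transmissibility = -16*vax_rate + 41.
Substituting into the incidence equation gives incidence = 64*vax_rate - 168.
Solve 64*vax_rate - 168 = -424: vax_rate = (-424 + 168) / 64 = -4.

vax_rate = -4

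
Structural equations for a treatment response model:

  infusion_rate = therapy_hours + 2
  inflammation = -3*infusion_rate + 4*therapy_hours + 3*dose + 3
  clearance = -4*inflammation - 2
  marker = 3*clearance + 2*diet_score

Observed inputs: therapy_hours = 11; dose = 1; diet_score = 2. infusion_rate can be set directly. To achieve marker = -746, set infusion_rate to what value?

infusion_rate = -4

Intervening on infusion_rate fixes its value directly, overriding its dependence on therapy_hours.
Substituting into the inflammation equation gives inflammation = -3*infusion_rate + 50.
This gives clearance = 12*infusion_rate - 202.
Substituting into the marker equation gives marker = 36*infusion_rate - 602.
Solve 36*infusion_rate - 602 = -746: infusion_rate = (-746 + 602) / 36 = -4.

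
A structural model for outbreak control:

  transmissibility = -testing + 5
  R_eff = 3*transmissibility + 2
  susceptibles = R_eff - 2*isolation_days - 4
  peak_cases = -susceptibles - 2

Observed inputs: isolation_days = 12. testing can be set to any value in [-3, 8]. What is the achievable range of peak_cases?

Substituting into the R_eff equation gives R_eff = -3*testing + 17.
So susceptibles = -3*testing - 11.
Substituting into the peak_cases equation gives peak_cases = 3*testing + 9.
Linear in testing, so extremes are at the endpoints: testing = -3 gives peak_cases = 0; testing = 8 gives peak_cases = 33.

0 to 33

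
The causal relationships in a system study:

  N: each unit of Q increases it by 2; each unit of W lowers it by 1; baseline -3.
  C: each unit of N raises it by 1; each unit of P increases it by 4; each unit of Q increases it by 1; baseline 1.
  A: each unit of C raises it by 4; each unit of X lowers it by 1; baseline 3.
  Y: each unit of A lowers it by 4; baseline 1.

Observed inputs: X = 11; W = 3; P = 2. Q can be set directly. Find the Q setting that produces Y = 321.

Q = -7

Substituting into the N equation gives N = 2*Q - 6.
C becomes 3*Q + 3.
Substituting into the A equation gives A = 12*Q + 4.
This gives Y = -48*Q - 15.
Solve -48*Q - 15 = 321: Q = (321 + 15) / -48 = -7.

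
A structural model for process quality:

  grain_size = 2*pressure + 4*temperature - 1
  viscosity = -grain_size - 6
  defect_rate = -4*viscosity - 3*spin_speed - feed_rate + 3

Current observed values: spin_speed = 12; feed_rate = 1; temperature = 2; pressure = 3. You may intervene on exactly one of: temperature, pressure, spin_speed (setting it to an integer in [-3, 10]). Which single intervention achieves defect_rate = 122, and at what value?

set temperature = 7

Intervening on temperature: with other inputs at their observed values, defect_rate = 16*temperature + 10. Solving for 122 gives temperature = 7, within [-3, 10].
Intervening on pressure: defect_rate = 8*pressure + 18. Reaching 122 requires pressure = 13, outside [-3, 10].
Intervening on spin_speed: defect_rate = -3*spin_speed + 78. Reaching 122 requires spin_speed = -44/3, not an integer.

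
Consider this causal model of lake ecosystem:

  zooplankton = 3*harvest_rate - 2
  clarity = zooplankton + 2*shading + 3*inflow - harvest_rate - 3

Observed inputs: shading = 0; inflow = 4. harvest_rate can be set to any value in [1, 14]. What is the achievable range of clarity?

9 to 35

Substituting into the clarity equation gives clarity = 2*harvest_rate + 7.
Linear in harvest_rate, so extremes are at the endpoints: harvest_rate = 1 gives clarity = 9; harvest_rate = 14 gives clarity = 35.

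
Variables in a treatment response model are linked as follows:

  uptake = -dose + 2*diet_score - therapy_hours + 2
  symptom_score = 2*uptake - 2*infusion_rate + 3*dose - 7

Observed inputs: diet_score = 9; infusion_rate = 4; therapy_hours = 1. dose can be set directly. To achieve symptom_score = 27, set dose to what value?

dose = 4

Substituting into the uptake equation gives uptake = -dose + 19.
Substituting into the symptom_score equation gives symptom_score = dose + 23.
Solve dose + 23 = 27: dose = (27 - 23) / 1 = 4.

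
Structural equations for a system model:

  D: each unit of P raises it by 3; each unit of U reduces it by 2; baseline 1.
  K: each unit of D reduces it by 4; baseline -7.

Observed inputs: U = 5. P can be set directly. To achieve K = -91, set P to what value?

Substituting into the D equation gives D = 3*P - 9.
This gives K = -12*P + 29.
Solve -12*P + 29 = -91: P = (-91 - 29) / -12 = 10.

P = 10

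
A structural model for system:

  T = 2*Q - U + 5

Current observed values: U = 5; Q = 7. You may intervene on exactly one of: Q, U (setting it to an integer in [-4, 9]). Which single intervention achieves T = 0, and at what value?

Intervening on Q: with other inputs at their observed values, T = 2*Q. Solving for 0 gives Q = 0, within [-4, 9].
Intervening on U: T = -U + 19. Reaching 0 requires U = 19, outside [-4, 9].

set Q = 0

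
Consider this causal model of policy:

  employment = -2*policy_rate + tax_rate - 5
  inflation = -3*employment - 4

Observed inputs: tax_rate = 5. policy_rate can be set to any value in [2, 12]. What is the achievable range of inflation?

Substituting into the employment equation gives employment = -2*policy_rate.
Substituting into the inflation equation gives inflation = 6*policy_rate - 4.
Linear in policy_rate, so extremes are at the endpoints: policy_rate = 2 gives inflation = 8; policy_rate = 12 gives inflation = 68.

8 to 68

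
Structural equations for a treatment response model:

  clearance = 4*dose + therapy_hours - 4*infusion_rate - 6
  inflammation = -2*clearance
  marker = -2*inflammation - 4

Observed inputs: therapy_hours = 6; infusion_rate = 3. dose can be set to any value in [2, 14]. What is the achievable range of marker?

-20 to 172

Substituting into the clearance equation gives clearance = 4*dose - 12.
inflammation becomes -8*dose + 24.
Substituting into the marker equation gives marker = 16*dose - 52.
Linear in dose, so extremes are at the endpoints: dose = 2 gives marker = -20; dose = 14 gives marker = 172.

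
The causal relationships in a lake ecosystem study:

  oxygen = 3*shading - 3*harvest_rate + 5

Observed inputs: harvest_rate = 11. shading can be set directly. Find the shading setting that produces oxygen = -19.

shading = 3

Substituting into the oxygen equation gives oxygen = 3*shading - 28.
Solve 3*shading - 28 = -19: shading = (-19 + 28) / 3 = 3.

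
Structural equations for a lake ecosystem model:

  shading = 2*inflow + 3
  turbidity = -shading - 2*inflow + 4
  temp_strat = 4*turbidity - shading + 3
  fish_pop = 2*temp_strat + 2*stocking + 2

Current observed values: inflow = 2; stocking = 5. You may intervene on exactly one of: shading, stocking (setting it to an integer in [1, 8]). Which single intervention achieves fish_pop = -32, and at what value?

Intervening on shading: with other inputs at their observed values, fish_pop = -10*shading + 18. Solving for -32 gives shading = 5, within [1, 8].
Intervening on stocking: fish_pop = 2*stocking - 62. Reaching -32 requires stocking = 15, outside [1, 8].

set shading = 5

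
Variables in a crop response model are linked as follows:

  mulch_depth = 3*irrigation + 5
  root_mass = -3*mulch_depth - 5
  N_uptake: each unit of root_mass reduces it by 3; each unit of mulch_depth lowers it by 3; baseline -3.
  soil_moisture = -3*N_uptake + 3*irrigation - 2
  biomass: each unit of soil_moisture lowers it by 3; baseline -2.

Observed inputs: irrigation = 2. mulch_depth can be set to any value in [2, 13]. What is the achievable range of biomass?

Intervening on mulch_depth fixes its value directly, overriding its dependence on irrigation.
Substituting into the N_uptake equation gives N_uptake = 6*mulch_depth + 12.
Substituting into the soil_moisture equation gives soil_moisture = -18*mulch_depth - 32.
So biomass = 54*mulch_depth + 94.
Linear in mulch_depth, so extremes are at the endpoints: mulch_depth = 2 gives biomass = 202; mulch_depth = 13 gives biomass = 796.

202 to 796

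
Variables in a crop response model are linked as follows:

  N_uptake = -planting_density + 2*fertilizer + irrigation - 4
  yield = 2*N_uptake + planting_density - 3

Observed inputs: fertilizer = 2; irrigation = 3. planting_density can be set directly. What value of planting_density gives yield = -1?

Substituting into the N_uptake equation gives N_uptake = -planting_density + 3.
yield becomes -planting_density + 3.
Solve -planting_density + 3 = -1: planting_density = (-1 - 3) / -1 = 4.

planting_density = 4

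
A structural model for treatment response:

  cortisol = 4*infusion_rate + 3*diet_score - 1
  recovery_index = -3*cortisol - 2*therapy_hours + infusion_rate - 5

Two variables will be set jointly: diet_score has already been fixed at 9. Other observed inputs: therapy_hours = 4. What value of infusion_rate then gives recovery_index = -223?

infusion_rate = 12

With diet_score held at 9:
Substituting into the cortisol equation gives cortisol = 4*infusion_rate + 26.
Substituting into the recovery_index equation gives recovery_index = -11*infusion_rate - 91.
Solve -11*infusion_rate - 91 = -223: infusion_rate = (-223 + 91) / -11 = 12.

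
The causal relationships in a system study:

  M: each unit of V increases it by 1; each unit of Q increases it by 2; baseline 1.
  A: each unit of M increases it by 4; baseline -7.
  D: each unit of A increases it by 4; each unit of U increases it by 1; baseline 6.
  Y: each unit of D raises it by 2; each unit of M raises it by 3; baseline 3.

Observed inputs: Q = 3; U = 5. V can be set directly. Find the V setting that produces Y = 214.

Substituting into the M equation gives M = V + 7.
A becomes 4*V + 21.
Substituting into the D equation gives D = 16*V + 95.
So Y = 35*V + 214.
Solve 35*V + 214 = 214: V = (214 - 214) / 35 = 0.

V = 0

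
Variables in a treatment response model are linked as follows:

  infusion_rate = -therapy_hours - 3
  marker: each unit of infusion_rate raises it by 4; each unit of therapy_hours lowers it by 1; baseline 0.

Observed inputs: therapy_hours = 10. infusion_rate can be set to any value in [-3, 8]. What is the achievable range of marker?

Intervening on infusion_rate fixes its value directly, overriding its dependence on therapy_hours.
Substituting into the marker equation gives marker = 4*infusion_rate - 10.
Linear in infusion_rate, so extremes are at the endpoints: infusion_rate = -3 gives marker = -22; infusion_rate = 8 gives marker = 22.

-22 to 22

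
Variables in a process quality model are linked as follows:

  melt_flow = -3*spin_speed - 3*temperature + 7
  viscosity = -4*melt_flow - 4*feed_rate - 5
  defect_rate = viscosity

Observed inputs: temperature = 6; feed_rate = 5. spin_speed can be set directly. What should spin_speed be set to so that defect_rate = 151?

spin_speed = 11

Substituting into the melt_flow equation gives melt_flow = -3*spin_speed - 11.
Substituting into the viscosity equation gives viscosity = 12*spin_speed + 19.
So defect_rate = 12*spin_speed + 19.
Solve 12*spin_speed + 19 = 151: spin_speed = (151 - 19) / 12 = 11.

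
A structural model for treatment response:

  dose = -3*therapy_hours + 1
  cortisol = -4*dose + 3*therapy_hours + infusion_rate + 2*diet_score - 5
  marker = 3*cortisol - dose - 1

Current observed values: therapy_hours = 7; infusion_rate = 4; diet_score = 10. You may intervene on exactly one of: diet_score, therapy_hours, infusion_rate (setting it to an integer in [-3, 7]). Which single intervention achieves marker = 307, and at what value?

Intervening on diet_score: with other inputs at their observed values, marker = 6*diet_score + 319. Solving for 307 gives diet_score = -2, within [-3, 7].
Intervening on therapy_hours: marker = 48*therapy_hours + 43. Reaching 307 requires therapy_hours = 11/2, not an integer.
Intervening on infusion_rate: marker = 3*infusion_rate + 367. Reaching 307 requires infusion_rate = -20, outside [-3, 7].

set diet_score = -2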